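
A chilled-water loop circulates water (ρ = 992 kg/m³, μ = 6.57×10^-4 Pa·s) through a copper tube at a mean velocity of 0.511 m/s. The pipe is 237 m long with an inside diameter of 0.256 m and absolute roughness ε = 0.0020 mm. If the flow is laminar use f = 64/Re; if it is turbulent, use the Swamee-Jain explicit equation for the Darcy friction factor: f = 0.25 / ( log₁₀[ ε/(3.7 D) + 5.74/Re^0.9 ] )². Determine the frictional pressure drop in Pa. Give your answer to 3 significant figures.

ΔP ≈ 1880 Pa

Reynolds number Re = ρVD/μ = 992 · 0.511 · 0.256 / 0.000657 = 1.975e+05.
Re > 4000 → turbulent. Relative roughness ε/D = 2e-06/0.256 = 7.81e-06. Swamee-Jain: f = 0.25/(log₁₀[7.81e-06/3.7 + 5.74/1.975e+05^0.9])² = 0.25/(log₁₀[2.11e-06 + 9.84e-05])² = 0.25/(-3.998)² = 0.01564.
Darcy-Weisbach: ΔP = f(L/D)(ρV²/2) = 0.01564·(237/0.256)·(992·0.511²/2) = 0.01564·925.8·129.5 = 1875 Pa.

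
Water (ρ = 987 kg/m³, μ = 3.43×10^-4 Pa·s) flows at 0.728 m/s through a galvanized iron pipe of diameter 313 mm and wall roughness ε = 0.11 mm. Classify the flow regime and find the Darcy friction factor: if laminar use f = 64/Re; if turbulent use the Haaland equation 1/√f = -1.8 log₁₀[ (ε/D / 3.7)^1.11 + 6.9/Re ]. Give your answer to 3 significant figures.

Re = ρVD/μ = 987·0.728·0.313/0.000343 = 6.557e+05.
Re > 4000 → turbulent. ε/D = 0.00011/0.313 = 0.000351; Haaland: 1/√f = -1.8 log₁₀[3.43e-05 + 1.05e-05] = 7.827, so f = 0.01632.

f ≈ 0.0163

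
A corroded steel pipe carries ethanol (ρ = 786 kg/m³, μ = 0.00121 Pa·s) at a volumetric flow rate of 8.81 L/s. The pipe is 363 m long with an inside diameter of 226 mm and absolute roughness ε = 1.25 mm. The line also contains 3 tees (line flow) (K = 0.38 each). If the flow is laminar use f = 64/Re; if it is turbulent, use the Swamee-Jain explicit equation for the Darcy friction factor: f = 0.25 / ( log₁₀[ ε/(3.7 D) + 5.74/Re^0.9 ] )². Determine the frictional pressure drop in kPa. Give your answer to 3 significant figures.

Q = 8.81 L/s = 8.81/1000 = 0.00881 m³/s.
Cross-sectional area A = πD²/4 = π(0.226)²/4 = 0.04011 m²; mean velocity V = Q/A = 0.00881/0.04011 = 0.2196 m/s.
Reynolds number Re = ρVD/μ = 786 · 0.2196 · 0.226 / 0.00121 = 3.224e+04.
Re > 4000 → turbulent. Relative roughness ε/D = 0.00125/0.226 = 0.00553. Swamee-Jain: f = 0.25/(log₁₀[0.00553/3.7 + 5.74/3.224e+04^0.9])² = 0.25/(log₁₀[0.00149 + 0.000503])² = 0.25/(-2.699)² = 0.03431.
Total minor-loss coefficient ΣK = 3·0.38 = 1.14.
ΔP = [f·L/D + ΣK]·(ρV²/2) = [0.03431·363/0.226 + 1.14]·(786·0.2196²/2) = [55.1 + 1.14]·18.96 = 1066 Pa.
ΔP = 1066 Pa = 1.07 kPa.

ΔP ≈ 1.07 kPa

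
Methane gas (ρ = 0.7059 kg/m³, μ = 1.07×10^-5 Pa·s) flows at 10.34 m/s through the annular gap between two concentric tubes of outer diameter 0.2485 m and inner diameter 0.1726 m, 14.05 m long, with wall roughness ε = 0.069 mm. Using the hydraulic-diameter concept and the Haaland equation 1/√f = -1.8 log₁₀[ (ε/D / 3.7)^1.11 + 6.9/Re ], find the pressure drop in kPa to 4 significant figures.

ΔP ≈ 0.1632 kPa

Hydraulic diameter D_h = 4A/P = D_o - D_i = 0.2485 - 0.1726 = 0.0759 m.
Re = ρVD_h/μ = 0.7059·10.34·0.0759/1.07e-05 = 5.178e+04.
ε/D_h = 6.9e-05/0.0759 = 0.000909; Haaland gives 1/√f = -1.8 log₁₀[9.85e-05+0.000133] = 6.543, so f = 0.02336.
ΔP = f(L/D_h)(ρV²/2) = 0.02336·14.05/0.0759·37.74 = 163.2 Pa.
ΔP = 0.1632 kPa.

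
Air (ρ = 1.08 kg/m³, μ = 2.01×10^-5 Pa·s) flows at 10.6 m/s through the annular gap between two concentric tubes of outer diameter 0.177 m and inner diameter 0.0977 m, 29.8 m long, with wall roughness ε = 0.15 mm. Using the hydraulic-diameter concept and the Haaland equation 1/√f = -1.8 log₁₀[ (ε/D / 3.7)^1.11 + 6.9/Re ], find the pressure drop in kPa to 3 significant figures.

ΔP ≈ 0.600 kPa

Hydraulic diameter D_h = 4A/P = D_o - D_i = 0.177 - 0.0977 = 0.0793 m.
Re = ρVD_h/μ = 1.08·10.6·0.0793/2.01e-05 = 4.517e+04.
ε/D_h = 0.00015/0.0793 = 0.00189; Haaland gives 1/√f = -1.8 log₁₀[0.000222+0.000153] = 6.167, so f = 0.02629.
ΔP = f(L/D_h)(ρV²/2) = 0.02629·29.8/0.0793·60.67 = 599.5 Pa.
ΔP = 0.600 kPa.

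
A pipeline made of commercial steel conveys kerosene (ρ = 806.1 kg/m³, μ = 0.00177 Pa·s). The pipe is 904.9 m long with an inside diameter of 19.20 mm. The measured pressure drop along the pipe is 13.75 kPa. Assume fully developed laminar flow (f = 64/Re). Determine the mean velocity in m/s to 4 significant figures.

V ≈ 0.09890 m/s

For laminar flow, f = 64/Re with Re = ρVD/μ, so Darcy-Weisbach reduces to ΔP = 32μLV/D². Solving for V: V = ΔP·D²/(32μL) = 1.375e+04·(0.0192)²/(32·0.00177·904.9) = 0.0989 m/s.
Check: Re = ρVD/μ = 806.1·0.0989·0.0192/0.00177 = 864.8 < 2300, so the laminar assumption holds.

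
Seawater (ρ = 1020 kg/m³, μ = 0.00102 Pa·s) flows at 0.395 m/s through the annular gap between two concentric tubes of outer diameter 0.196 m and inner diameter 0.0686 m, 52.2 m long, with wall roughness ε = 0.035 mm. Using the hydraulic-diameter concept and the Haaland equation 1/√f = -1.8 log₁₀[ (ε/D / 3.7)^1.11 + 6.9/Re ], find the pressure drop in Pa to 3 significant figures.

Hydraulic diameter D_h = 4A/P = D_o - D_i = 0.196 - 0.0686 = 0.1274 m.
Re = ρVD_h/μ = 1020·0.395·0.1274/0.00102 = 5.032e+04.
ε/D_h = 3.5e-05/0.1274 = 0.000275; Haaland gives 1/√f = -1.8 log₁₀[2.61e-05+0.000137] = 6.817, so f = 0.02152.
ΔP = f(L/D_h)(ρV²/2) = 0.02152·52.2/0.1274·79.57 = 701.6 Pa.

ΔP ≈ 702 Pa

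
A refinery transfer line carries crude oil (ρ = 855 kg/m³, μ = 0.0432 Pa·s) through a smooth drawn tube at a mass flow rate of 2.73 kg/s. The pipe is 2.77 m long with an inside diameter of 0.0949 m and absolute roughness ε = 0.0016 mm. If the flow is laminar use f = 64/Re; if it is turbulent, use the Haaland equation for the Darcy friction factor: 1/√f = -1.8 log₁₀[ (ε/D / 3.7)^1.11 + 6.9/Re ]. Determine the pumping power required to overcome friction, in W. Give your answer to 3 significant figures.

A = πD²/4 = π(0.0949)²/4 = 0.007073 m²; mean velocity V = ṁ/(ρA) = 2.73/(855 · 0.007073) = 0.4514 m/s.
Reynolds number Re = ρVD/μ = 855 · 0.4514 · 0.0949 / 0.0432 = 847.9.
Re < 2300 → laminar flow, so f = 64/Re = 64/847.9 = 0.07548 (the turbulent correlation is not needed).
Darcy-Weisbach: ΔP = f(L/D)(ρV²/2) = 0.07548·(2.77/0.0949)·(855·0.4514²/2) = 0.07548·29.19·87.11 = 191.9 Pa.
Q = ṁ/ρ = 2.73/855 = 0.003193 m³/s.
Pumping power P = QΔP = 0.003193·191.9 = 0.6128 W = 0.613 W.

P ≈ 0.613 W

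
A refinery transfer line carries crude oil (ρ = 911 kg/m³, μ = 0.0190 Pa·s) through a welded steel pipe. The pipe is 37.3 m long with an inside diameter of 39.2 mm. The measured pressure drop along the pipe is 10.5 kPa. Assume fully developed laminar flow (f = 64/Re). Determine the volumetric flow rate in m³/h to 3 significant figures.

Q ≈ 3.09 m³/h

For laminar flow, f = 64/Re with Re = ρVD/μ, so Darcy-Weisbach reduces to ΔP = 32μLV/D². Solving for V: V = ΔP·D²/(32μL) = 1.05e+04·(0.0392)²/(32·0.019·37.3) = 0.7115 m/s.
Check: Re = ρVD/μ = 911·0.7115·0.0392/0.019 = 1337 < 2300, so the laminar assumption holds.
Q = V·A = 0.7115·(π/4·0.0392²) = 0.0008586 m³/s = 3.09 m³/h.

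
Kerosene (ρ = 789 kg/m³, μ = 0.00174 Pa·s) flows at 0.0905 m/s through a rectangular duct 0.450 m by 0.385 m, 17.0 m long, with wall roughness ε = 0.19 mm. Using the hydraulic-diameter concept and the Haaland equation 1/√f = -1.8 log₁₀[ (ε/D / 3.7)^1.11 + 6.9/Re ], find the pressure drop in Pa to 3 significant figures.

ΔP ≈ 3.65 Pa

Hydraulic diameter D_h = 4A/P = 4·(0.45·0.385)/(2·(0.45+0.385)) = 0.693/1.67 = 0.415 m.
Re = ρVD_h/μ = 789·0.0905·0.415/0.00174 = 1.703e+04.
ε/D_h = 0.00019/0.415 = 0.000458; Haaland gives 1/√f = -1.8 log₁₀[4.6e-05+0.000405] = 6.022, so f = 0.02757.
ΔP = f(L/D_h)(ρV²/2) = 0.02757·17/0.415·3.231 = 3.65 Pa.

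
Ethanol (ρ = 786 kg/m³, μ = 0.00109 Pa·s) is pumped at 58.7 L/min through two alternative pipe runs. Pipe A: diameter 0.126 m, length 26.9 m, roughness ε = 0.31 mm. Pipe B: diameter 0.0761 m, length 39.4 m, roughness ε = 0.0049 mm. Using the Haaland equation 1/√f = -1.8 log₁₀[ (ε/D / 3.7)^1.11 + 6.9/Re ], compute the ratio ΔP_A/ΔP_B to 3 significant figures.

ΔP_A/ΔP_B ≈ 0.0681

Pipe A: V = Q/A = 0.0009783/0.01247 = 0.07846 m/s; Re = 7129; ε/D = 0.00246; Haaland → f = 0.03675; ΔP_A = f(L/D)(ρV²/2) = 18.98 Pa.
Pipe B: V = Q/A = 0.0009783/0.004548 = 0.2151 m/s; Re = 1.18e+04; ε/D = 6.44e-05; Haaland → f = 0.0296; ΔP_B = f(L/D)(ρV²/2) = 278.6 Pa.
ΔP_A/ΔP_B = 18.98/278.6 = 0.0681.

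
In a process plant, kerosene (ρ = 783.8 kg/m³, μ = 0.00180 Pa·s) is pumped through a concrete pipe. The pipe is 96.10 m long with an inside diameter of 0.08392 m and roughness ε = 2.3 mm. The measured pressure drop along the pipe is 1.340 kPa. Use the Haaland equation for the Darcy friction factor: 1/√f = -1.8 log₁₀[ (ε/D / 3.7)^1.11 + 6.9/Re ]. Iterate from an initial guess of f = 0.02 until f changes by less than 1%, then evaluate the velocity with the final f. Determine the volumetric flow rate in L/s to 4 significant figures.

Q ≈ 1.245 L/s

Rearranging Darcy-Weisbach: V = √(2·ΔP·D/(f·L·ρ)). With ε/D = 0.0023/0.08392 = 0.0274, iterate starting from f = 0.02:
  f = 0.02 → V = √(2·1340·0.08392/(0.02·96.1·783.8)) = 0.3864 m/s; Re = ρVD/μ = 1.412e+04; f → 0.05744
  f = 0.05744 → V = 0.228 m/s; Re = 8332; f → 0.05893
  f = 0.05893 → V = 0.2251 m/s; Re = 8225; f → 0.05898
Converged (Δf/f < 1%). With the final f = 0.05898: V = √(2·1340·0.08392/(0.05898·96.1·783.8)) = 0.225 m/s.
Q = V·A = 0.225·(π/4·0.08392²) = 0.001245 m³/s = 1.245 L/s.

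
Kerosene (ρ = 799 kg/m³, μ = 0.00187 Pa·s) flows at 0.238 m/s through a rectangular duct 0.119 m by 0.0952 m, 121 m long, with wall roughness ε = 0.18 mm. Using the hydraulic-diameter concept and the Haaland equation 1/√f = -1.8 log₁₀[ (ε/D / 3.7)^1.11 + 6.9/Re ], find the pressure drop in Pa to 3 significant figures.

ΔP ≈ 844 Pa

Hydraulic diameter D_h = 4A/P = 4·(0.119·0.0952)/(2·(0.119+0.0952)) = 0.04532/0.4284 = 0.1058 m.
Re = ρVD_h/μ = 799·0.238·0.1058/0.00187 = 1.076e+04.
ε/D_h = 0.00018/0.1058 = 0.0017; Haaland gives 1/√f = -1.8 log₁₀[0.000198+0.000641] = 5.537, so f = 0.03261.
ΔP = f(L/D_h)(ρV²/2) = 0.03261·121/0.1058·22.63 = 844.3 Pa.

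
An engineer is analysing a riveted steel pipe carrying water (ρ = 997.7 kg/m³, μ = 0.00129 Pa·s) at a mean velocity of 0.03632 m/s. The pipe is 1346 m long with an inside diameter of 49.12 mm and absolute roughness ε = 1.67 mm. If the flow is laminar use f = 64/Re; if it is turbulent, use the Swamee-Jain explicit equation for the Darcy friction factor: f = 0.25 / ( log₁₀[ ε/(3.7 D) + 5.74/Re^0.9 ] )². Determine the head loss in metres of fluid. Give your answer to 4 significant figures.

Reynolds number Re = ρVD/μ = 997.7 · 0.03632 · 0.04912 / 0.00129 = 1380.
Re < 2300 → laminar flow, so f = 64/Re = 64/1380 = 0.04638 (the turbulent correlation is not needed).
Darcy-Weisbach: ΔP = f(L/D)(ρV²/2) = 0.04638·(1346/0.04912)·(997.7·0.03632²/2) = 0.04638·2.74e+04·0.6581 = 836.4 Pa.
Head loss h_f = ΔP/(ρg) = 836.4/(997.7·9.81) = 0.08546 m.

h_f ≈ 0.08546 m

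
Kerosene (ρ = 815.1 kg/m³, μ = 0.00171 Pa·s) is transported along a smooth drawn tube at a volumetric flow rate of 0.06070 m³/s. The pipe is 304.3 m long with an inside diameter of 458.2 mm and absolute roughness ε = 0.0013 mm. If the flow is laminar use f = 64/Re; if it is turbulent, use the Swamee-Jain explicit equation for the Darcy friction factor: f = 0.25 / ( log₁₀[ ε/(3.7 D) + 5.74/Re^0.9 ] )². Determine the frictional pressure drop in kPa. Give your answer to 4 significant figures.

ΔP ≈ 0.6866 kPa

Cross-sectional area A = πD²/4 = π(0.4582)²/4 = 0.1649 m²; mean velocity V = Q/A = 0.0607/0.1649 = 0.3681 m/s.
Reynolds number Re = ρVD/μ = 815.1 · 0.3681 · 0.4582 / 0.00171 = 8.04e+04.
Re > 4000 → turbulent. Relative roughness ε/D = 1.3e-06/0.4582 = 2.84e-06. Swamee-Jain: f = 0.25/(log₁₀[2.84e-06/3.7 + 5.74/8.04e+04^0.9])² = 0.25/(log₁₀[7.67e-07 + 0.000221])² = 0.25/(-3.654)² = 0.01872.
Darcy-Weisbach: ΔP = f(L/D)(ρV²/2) = 0.01872·(304.3/0.4582)·(815.1·0.3681²/2) = 0.01872·664.1·55.23 = 686.6 Pa.
ΔP = 686.6 Pa = 0.6866 kPa.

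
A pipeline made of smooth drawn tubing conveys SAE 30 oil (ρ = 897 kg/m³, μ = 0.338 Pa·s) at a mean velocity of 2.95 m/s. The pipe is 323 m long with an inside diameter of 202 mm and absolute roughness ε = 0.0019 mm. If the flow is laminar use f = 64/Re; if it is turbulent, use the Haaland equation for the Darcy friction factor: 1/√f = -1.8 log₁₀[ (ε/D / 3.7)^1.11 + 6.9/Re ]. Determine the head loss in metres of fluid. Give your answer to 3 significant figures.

Reynolds number Re = ρVD/μ = 897 · 2.95 · 0.202 / 0.338 = 1581.
Re < 2300 → laminar flow, so f = 64/Re = 64/1581 = 0.04047 (the turbulent correlation is not needed).
Darcy-Weisbach: ΔP = f(L/D)(ρV²/2) = 0.04047·(323/0.202)·(897·2.95²/2) = 0.04047·1599·3903 = 2.526e+05 Pa.
Head loss h_f = ΔP/(ρg) = 2.526e+05/(897·9.81) = 28.7 m.

h_f ≈ 28.7 m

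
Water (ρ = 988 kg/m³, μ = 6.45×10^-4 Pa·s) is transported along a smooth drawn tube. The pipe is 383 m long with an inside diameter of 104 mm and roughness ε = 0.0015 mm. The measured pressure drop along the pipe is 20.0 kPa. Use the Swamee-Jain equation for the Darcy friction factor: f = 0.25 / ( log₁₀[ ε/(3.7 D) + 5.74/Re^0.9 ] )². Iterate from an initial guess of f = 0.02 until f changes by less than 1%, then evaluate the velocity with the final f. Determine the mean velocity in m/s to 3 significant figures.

Rearranging Darcy-Weisbach: V = √(2·ΔP·D/(f·L·ρ)). With ε/D = 1.5e-06/0.104 = 1.44e-05, iterate starting from f = 0.02:
  f = 0.02 → V = √(2·2e+04·0.104/(0.02·383·988)) = 0.7414 m/s; Re = ρVD/μ = 1.181e+05; f → 0.01735
  f = 0.01735 → V = 0.7959 m/s; Re = 1.268e+05; f → 0.01711
  f = 0.01711 → V = 0.8016 m/s; Re = 1.277e+05; f → 0.01709
Converged (Δf/f < 1%). With the final f = 0.01709: V = √(2·2e+04·0.104/(0.01709·383·988)) = 0.8021 m/s.

V ≈ 0.802 m/s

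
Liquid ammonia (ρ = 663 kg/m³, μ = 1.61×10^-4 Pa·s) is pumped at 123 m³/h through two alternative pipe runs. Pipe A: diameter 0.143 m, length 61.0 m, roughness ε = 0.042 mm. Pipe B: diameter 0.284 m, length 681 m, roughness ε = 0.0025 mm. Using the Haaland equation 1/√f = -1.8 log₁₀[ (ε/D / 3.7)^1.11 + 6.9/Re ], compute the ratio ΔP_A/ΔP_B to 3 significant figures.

ΔP_A/ΔP_B ≈ 3.37

Pipe A: V = Q/A = 0.03417/0.01606 = 2.127 m/s; Re = 1.253e+06; ε/D = 0.000294; Haaland → f = 0.01542; ΔP_A = f(L/D)(ρV²/2) = 9870 Pa.
Pipe B: V = Q/A = 0.03417/0.06335 = 0.5394 m/s; Re = 6.308e+05; ε/D = 8.8e-06; Haaland → f = 0.01265; ΔP_B = f(L/D)(ρV²/2) = 2926 Pa.
ΔP_A/ΔP_B = 9870/2926 = 3.37.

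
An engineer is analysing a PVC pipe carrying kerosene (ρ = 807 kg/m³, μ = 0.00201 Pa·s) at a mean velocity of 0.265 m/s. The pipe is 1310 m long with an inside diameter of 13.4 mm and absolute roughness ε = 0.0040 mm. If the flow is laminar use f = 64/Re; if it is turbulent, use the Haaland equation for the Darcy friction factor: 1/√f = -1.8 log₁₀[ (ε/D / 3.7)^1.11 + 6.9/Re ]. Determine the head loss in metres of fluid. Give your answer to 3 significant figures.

Reynolds number Re = ρVD/μ = 807 · 0.265 · 0.0134 / 0.00201 = 1426.
Re < 2300 → laminar flow, so f = 64/Re = 64/1426 = 0.04489 (the turbulent correlation is not needed).
Darcy-Weisbach: ΔP = f(L/D)(ρV²/2) = 0.04489·(1310/0.0134)·(807·0.265²/2) = 0.04489·9.776e+04·28.34 = 1.244e+05 Pa.
Head loss h_f = ΔP/(ρg) = 1.244e+05/(807·9.81) = 15.7 m.

h_f ≈ 15.7 m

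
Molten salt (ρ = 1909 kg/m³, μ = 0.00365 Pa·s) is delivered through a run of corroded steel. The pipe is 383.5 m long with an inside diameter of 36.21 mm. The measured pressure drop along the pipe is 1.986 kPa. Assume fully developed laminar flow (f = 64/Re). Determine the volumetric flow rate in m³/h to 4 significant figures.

Q ≈ 0.2155 m³/h

For laminar flow, f = 64/Re with Re = ρVD/μ, so Darcy-Weisbach reduces to ΔP = 32μLV/D². Solving for V: V = ΔP·D²/(32μL) = 1986·(0.03621)²/(32·0.00365·383.5) = 0.05813 m/s.
Check: Re = ρVD/μ = 1909·0.05813·0.03621/0.00365 = 1101 < 2300, so the laminar assumption holds.
Q = V·A = 0.05813·(π/4·0.03621²) = 5.987e-05 m³/s = 0.2155 m³/h.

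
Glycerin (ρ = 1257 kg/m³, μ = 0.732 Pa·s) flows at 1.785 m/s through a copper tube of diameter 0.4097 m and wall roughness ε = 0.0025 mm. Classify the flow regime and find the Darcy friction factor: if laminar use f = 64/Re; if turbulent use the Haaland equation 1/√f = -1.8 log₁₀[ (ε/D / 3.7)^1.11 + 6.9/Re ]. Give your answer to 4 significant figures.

Re = ρVD/μ = 1257·1.785·0.4097/0.732 = 1256.
Re < 2300 → laminar, so f = 64/Re = 0.05096 (roughness is irrelevant in laminar flow).

f ≈ 0.05096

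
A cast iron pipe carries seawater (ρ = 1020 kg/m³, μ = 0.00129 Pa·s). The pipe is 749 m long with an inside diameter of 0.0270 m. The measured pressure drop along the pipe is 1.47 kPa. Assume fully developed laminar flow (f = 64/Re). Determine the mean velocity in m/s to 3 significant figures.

V ≈ 0.0347 m/s

For laminar flow, f = 64/Re with Re = ρVD/μ, so Darcy-Weisbach reduces to ΔP = 32μLV/D². Solving for V: V = ΔP·D²/(32μL) = 1470·(0.027)²/(32·0.00129·749) = 0.03466 m/s.
Check: Re = ρVD/μ = 1020·0.03466·0.027/0.00129 = 739.9 < 2300, so the laminar assumption holds.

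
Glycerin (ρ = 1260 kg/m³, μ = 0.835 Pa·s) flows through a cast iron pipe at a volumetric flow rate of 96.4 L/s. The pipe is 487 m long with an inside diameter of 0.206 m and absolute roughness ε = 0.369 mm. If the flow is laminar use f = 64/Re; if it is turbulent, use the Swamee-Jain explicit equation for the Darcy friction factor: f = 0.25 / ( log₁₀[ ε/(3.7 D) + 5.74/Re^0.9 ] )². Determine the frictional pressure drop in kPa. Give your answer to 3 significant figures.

ΔP ≈ 887 kPa

Q = 96.4 L/s = 96.4/1000 = 0.0964 m³/s.
Cross-sectional area A = πD²/4 = π(0.206)²/4 = 0.03333 m²; mean velocity V = Q/A = 0.0964/0.03333 = 2.892 m/s.
Reynolds number Re = ρVD/μ = 1260 · 2.892 · 0.206 / 0.835 = 899.1.
Re < 2300 → laminar flow, so f = 64/Re = 64/899.1 = 0.07118 (the turbulent correlation is not needed).
Darcy-Weisbach: ΔP = f(L/D)(ρV²/2) = 0.07118·(487/0.206)·(1260·2.892²/2) = 0.07118·2364·5270 = 8.869e+05 Pa.
ΔP = 8.869e+05 Pa = 887 kPa.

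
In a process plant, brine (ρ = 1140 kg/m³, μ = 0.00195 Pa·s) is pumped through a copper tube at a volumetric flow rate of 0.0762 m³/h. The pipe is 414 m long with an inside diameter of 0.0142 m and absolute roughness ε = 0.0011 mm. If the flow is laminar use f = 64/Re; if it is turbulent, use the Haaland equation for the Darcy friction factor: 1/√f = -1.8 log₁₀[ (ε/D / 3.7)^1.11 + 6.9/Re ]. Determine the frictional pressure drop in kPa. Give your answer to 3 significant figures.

Q = 0.0762 m³/h = 0.0762/3600 = 2.117e-05 m³/s.
Cross-sectional area A = πD²/4 = π(0.0142)²/4 = 0.0001584 m²; mean velocity V = Q/A = 2.117e-05/0.0001584 = 0.1337 m/s.
Reynolds number Re = ρVD/μ = 1140 · 0.1337 · 0.0142 / 0.00195 = 1110.
Re < 2300 → laminar flow, so f = 64/Re = 64/1110 = 0.05768 (the turbulent correlation is not needed).
Darcy-Weisbach: ΔP = f(L/D)(ρV²/2) = 0.05768·(414/0.0142)·(1140·0.1337²/2) = 0.05768·2.915e+04·10.18 = 1.712e+04 Pa.
ΔP = 1.712e+04 Pa = 17.1 kPa.

ΔP ≈ 17.1 kPa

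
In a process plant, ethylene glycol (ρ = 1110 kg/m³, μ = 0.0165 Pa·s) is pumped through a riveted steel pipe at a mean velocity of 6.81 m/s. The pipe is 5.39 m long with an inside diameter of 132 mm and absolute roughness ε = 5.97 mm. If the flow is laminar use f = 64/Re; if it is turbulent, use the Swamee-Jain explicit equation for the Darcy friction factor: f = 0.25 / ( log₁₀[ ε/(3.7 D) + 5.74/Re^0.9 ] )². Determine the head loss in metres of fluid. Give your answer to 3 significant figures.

Reynolds number Re = ρVD/μ = 1110 · 6.81 · 0.132 / 0.0165 = 6.047e+04.
Re > 4000 → turbulent. Relative roughness ε/D = 0.00597/0.132 = 0.0452. Swamee-Jain: f = 0.25/(log₁₀[0.0452/3.7 + 5.74/6.047e+04^0.9])² = 0.25/(log₁₀[0.0122 + 0.000285])² = 0.25/(-1.903)² = 0.06905.
Darcy-Weisbach: ΔP = f(L/D)(ρV²/2) = 0.06905·(5.39/0.132)·(1110·6.81²/2) = 0.06905·40.83·2.574e+04 = 7.257e+04 Pa.
Head loss h_f = ΔP/(ρg) = 7.257e+04/(1110·9.81) = 6.66 m.

h_f ≈ 6.66 m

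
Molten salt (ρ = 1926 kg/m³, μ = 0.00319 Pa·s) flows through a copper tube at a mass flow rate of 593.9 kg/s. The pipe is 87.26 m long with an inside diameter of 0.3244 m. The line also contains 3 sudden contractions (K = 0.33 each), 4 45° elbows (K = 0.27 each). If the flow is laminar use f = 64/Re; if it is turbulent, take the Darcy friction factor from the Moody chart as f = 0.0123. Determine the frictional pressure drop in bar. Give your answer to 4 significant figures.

ΔP ≈ 0.7209 bar

A = πD²/4 = π(0.3244)²/4 = 0.08265 m²; mean velocity V = ṁ/(ρA) = 593.9/(1926 · 0.08265) = 3.731 m/s.
Reynolds number Re = ρVD/μ = 1926 · 3.731 · 0.3244 / 0.00319 = 7.307e+05.
Re > 4000 → turbulent; use the Moody-chart value f = 0.0123.
Total minor-loss coefficient ΣK = 3·0.33 + 4·0.27 = 2.07.
ΔP = [f·L/D + ΣK]·(ρV²/2) = [0.0123·87.26/0.3244 + 2.07]·(1926·3.731²/2) = [3.309 + 2.07]·1.34e+04 = 7.209e+04 Pa.
ΔP = 7.209e+04 Pa = 0.7209 bar.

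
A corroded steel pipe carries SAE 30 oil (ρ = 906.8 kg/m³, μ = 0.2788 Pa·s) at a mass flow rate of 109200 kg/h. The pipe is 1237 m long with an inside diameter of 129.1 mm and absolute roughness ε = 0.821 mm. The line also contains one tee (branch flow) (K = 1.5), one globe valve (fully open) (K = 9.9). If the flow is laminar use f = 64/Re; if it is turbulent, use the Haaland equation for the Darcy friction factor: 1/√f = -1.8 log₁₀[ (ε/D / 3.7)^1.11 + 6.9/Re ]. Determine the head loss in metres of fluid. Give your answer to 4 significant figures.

ṁ = 109200 kg/h = 109200/3600 = 30.33 kg/s.
A = πD²/4 = π(0.1291)²/4 = 0.01309 m²; mean velocity V = ṁ/(ρA) = 30.33/(906.8 · 0.01309) = 2.555 m/s.
Reynolds number Re = ρVD/μ = 906.8 · 2.555 · 0.1291 / 0.279 = 1073.
Re < 2300 → laminar flow, so f = 64/Re = 64/1073 = 0.05964 (the turbulent correlation is not needed).
Total minor-loss coefficient ΣK = 1·1.5 + 1·9.9 = 11.4.
ΔP = [f·L/D + ΣK]·(ρV²/2) = [0.05964·1237/0.1291 + 11.4]·(906.8·2.555²/2) = [571.5 + 11.4]·2961 = 1.726e+06 Pa.
Head loss h_f = ΔP/(ρg) = 1.726e+06/(906.8·9.81) = 194.0 m.

h_f ≈ 194.0 m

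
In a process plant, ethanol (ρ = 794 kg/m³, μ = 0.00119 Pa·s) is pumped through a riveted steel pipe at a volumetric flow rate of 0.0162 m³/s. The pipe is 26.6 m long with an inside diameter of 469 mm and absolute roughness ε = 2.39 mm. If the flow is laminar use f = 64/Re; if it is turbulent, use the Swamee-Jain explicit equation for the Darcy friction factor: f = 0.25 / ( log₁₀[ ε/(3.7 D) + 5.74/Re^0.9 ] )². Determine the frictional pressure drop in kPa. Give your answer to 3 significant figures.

ΔP ≈ 0.00671 kPa

Cross-sectional area A = πD²/4 = π(0.469)²/4 = 0.1728 m²; mean velocity V = Q/A = 0.0162/0.1728 = 0.09377 m/s.
Reynolds number Re = ρVD/μ = 794 · 0.09377 · 0.469 / 0.00119 = 2.934e+04.
Re > 4000 → turbulent. Relative roughness ε/D = 0.00239/0.469 = 0.0051. Swamee-Jain: f = 0.25/(log₁₀[0.0051/3.7 + 5.74/2.934e+04^0.9])² = 0.25/(log₁₀[0.00138 + 0.000547])² = 0.25/(-2.716)² = 0.0339.
Darcy-Weisbach: ΔP = f(L/D)(ρV²/2) = 0.0339·(26.6/0.469)·(794·0.09377²/2) = 0.0339·56.72·3.491 = 6.712 Pa.
ΔP = 6.712 Pa = 0.00671 kPa.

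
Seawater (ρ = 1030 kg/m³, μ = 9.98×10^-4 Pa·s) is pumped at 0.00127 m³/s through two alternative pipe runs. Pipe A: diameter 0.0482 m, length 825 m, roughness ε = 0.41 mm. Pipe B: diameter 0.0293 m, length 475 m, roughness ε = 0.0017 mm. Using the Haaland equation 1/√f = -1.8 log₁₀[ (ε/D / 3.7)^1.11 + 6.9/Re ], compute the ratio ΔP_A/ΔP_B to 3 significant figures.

ΔP_A/ΔP_B ≈ 0.268

Pipe A: V = Q/A = 0.00127/0.001825 = 0.696 m/s; Re = 3.462e+04; ε/D = 0.00851; Haaland → f = 0.03771; ΔP_A = f(L/D)(ρV²/2) = 1.61e+05 Pa.
Pipe B: V = Q/A = 0.00127/0.0006743 = 1.884 m/s; Re = 5.696e+04; ε/D = 5.8e-05; Haaland → f = 0.02029; ΔP_B = f(L/D)(ρV²/2) = 6.009e+05 Pa.
ΔP_A/ΔP_B = 1.61e+05/6.009e+05 = 0.268.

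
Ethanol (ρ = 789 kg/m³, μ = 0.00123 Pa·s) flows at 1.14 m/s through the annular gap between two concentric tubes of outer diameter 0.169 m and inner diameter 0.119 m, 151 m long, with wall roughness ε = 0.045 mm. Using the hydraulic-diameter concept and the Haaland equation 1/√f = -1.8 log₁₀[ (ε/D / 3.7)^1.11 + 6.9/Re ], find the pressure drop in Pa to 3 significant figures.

Hydraulic diameter D_h = 4A/P = D_o - D_i = 0.169 - 0.119 = 0.05 m.
Re = ρVD_h/μ = 789·1.14·0.05/0.00123 = 3.656e+04.
ε/D_h = 4.5e-05/0.05 = 0.0009; Haaland gives 1/√f = -1.8 log₁₀[9.74e-05+0.000189] = 6.378, so f = 0.02458.
ΔP = f(L/D_h)(ρV²/2) = 0.02458·151/0.05·512.7 = 3.806e+04 Pa.

ΔP ≈ 38100 Pa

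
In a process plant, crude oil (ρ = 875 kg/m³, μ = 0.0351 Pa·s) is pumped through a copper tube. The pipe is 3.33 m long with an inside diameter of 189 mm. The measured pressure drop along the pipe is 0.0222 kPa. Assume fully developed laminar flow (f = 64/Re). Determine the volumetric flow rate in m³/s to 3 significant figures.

Q ≈ 0.00595 m³/s

For laminar flow, f = 64/Re with Re = ρVD/μ, so Darcy-Weisbach reduces to ΔP = 32μLV/D². Solving for V: V = ΔP·D²/(32μL) = 22.2·(0.189)²/(32·0.0351·3.33) = 0.212 m/s.
Check: Re = ρVD/μ = 875·0.212·0.189/0.0351 = 998.9 < 2300, so the laminar assumption holds.
Q = V·A = 0.212·(π/4·0.189²) = 0.005948 m³/s = 0.00595 m³/s.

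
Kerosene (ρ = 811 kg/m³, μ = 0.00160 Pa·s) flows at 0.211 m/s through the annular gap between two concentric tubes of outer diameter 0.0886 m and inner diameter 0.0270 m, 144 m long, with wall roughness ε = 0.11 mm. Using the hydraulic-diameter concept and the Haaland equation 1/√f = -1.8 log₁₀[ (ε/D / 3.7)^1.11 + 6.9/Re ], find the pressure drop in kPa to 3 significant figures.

ΔP ≈ 1.55 kPa

Hydraulic diameter D_h = 4A/P = D_o - D_i = 0.0886 - 0.027 = 0.0616 m.
Re = ρVD_h/μ = 811·0.211·0.0616/0.0016 = 6588.
ε/D_h = 0.00011/0.0616 = 0.00179; Haaland gives 1/√f = -1.8 log₁₀[0.000208+0.00105] = 5.222, so f = 0.03667.
ΔP = f(L/D_h)(ρV²/2) = 0.03667·144/0.0616·18.05 = 1548 Pa.
ΔP = 1.55 kPa.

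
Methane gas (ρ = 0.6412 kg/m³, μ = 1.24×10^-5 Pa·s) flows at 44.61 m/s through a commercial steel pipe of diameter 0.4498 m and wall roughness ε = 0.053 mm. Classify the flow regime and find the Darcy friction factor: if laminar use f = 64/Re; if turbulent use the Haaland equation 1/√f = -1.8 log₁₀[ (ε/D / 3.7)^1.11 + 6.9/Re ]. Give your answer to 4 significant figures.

Re = ρVD/μ = 0.6412·44.61·0.4498/1.24e-05 = 1.038e+06.
Re > 4000 → turbulent. ε/D = 5.3e-05/0.4498 = 0.000118; Haaland: 1/√f = -1.8 log₁₀[1.02e-05 + 6.65e-06] = 8.592, so f = 0.01354.

f ≈ 0.01354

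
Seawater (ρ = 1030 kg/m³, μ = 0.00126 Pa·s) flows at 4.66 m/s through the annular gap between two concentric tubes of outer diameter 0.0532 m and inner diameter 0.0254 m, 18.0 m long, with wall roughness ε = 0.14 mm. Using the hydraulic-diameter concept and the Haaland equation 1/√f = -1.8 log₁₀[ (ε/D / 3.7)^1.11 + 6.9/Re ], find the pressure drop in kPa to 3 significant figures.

Hydraulic diameter D_h = 4A/P = D_o - D_i = 0.0532 - 0.0254 = 0.0278 m.
Re = ρVD_h/μ = 1030·4.66·0.0278/0.00126 = 1.059e+05.
ε/D_h = 0.00014/0.0278 = 0.00504; Haaland gives 1/√f = -1.8 log₁₀[0.000659+6.52e-05] = 5.653, so f = 0.0313.
ΔP = f(L/D_h)(ρV²/2) = 0.0313·18/0.0278·1.118e+04 = 2.266e+05 Pa.
ΔP = 227 kPa.

ΔP ≈ 227 kPa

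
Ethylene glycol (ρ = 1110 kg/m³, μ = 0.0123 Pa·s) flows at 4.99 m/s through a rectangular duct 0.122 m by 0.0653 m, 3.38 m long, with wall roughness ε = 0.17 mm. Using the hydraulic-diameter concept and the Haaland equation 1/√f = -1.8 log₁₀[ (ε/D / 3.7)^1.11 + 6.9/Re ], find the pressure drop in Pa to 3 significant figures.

ΔP ≈ 14800 Pa

Hydraulic diameter D_h = 4A/P = 4·(0.122·0.0653)/(2·(0.122+0.0653)) = 0.03187/0.3746 = 0.08507 m.
Re = ρVD_h/μ = 1110·4.99·0.08507/0.0123 = 3.831e+04.
ε/D_h = 0.00017/0.08507 = 0.002; Haaland gives 1/√f = -1.8 log₁₀[0.000236+0.00018] = 6.085, so f = 0.027.
ΔP = f(L/D_h)(ρV²/2) = 0.027·3.38/0.08507·1.382e+04 = 1.483e+04 Pa.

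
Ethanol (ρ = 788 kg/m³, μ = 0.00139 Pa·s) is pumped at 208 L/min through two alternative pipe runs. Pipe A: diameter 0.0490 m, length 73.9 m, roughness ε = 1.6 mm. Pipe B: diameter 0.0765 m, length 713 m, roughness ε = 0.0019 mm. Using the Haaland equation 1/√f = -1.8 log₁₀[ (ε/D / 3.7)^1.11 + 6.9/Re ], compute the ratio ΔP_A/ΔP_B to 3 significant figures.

Pipe A: V = Q/A = 0.003467/0.001886 = 1.838 m/s; Re = 5.107e+04; ε/D = 0.0327; Haaland → f = 0.05994; ΔP_A = f(L/D)(ρV²/2) = 1.204e+05 Pa.
Pipe B: V = Q/A = 0.003467/0.004596 = 0.7542 m/s; Re = 3.271e+04; ε/D = 2.48e-05; Haaland → f = 0.02289; ΔP_B = f(L/D)(ρV²/2) = 4.781e+04 Pa.
ΔP_A/ΔP_B = 1.204e+05/4.781e+04 = 2.52.

ΔP_A/ΔP_B ≈ 2.52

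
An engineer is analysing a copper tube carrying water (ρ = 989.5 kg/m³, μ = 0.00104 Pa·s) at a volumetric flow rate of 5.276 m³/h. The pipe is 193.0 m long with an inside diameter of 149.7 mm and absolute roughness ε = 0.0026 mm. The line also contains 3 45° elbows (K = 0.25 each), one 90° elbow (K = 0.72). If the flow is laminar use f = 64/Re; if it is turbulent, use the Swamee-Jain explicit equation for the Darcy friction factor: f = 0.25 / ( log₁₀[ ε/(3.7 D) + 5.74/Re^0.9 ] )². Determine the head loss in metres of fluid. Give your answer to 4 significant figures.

h_f ≈ 0.01401 m

Q = 5.276 m³/h = 5.276/3600 = 0.001466 m³/s.
Cross-sectional area A = πD²/4 = π(0.1497)²/4 = 0.0176 m²; mean velocity V = Q/A = 0.001466/0.0176 = 0.08327 m/s.
Reynolds number Re = ρVD/μ = 989.5 · 0.08327 · 0.1497 / 0.00104 = 1.186e+04.
Re > 4000 → turbulent. Relative roughness ε/D = 2.6e-06/0.1497 = 1.74e-05. Swamee-Jain: f = 0.25/(log₁₀[1.74e-05/3.7 + 5.74/1.186e+04^0.9])² = 0.25/(log₁₀[4.69e-06 + 0.00124])² = 0.25/(-2.906)² = 0.0296.
Total minor-loss coefficient ΣK = 3·0.25 + 1·0.72 = 1.47.
ΔP = [f·L/D + ΣK]·(ρV²/2) = [0.0296·193/0.1497 + 1.47]·(989.5·0.08327²/2) = [38.16 + 1.47]·3.43 = 136 Pa.
Head loss h_f = ΔP/(ρg) = 136/(989.5·9.81) = 0.01401 m.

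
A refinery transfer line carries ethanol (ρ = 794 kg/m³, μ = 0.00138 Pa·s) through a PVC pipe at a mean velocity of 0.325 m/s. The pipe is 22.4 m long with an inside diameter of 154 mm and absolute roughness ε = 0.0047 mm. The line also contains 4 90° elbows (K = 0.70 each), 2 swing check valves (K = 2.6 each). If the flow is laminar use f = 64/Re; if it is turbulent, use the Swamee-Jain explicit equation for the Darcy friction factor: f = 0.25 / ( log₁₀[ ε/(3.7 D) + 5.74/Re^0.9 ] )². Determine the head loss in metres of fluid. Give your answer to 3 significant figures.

Reynolds number Re = ρVD/μ = 794 · 0.325 · 0.154 / 0.00138 = 2.88e+04.
Re > 4000 → turbulent. Relative roughness ε/D = 4.7e-06/0.154 = 3.05e-05. Swamee-Jain: f = 0.25/(log₁₀[3.05e-05/3.7 + 5.74/2.88e+04^0.9])² = 0.25/(log₁₀[8.25e-06 + 0.000557])² = 0.25/(-3.248)² = 0.0237.
Total minor-loss coefficient ΣK = 4·0.7 + 2·2.6 = 8.
ΔP = [f·L/D + ΣK]·(ρV²/2) = [0.0237·22.4/0.154 + 8]·(794·0.325²/2) = [3.447 + 8]·41.93 = 480 Pa.
Head loss h_f = ΔP/(ρg) = 480/(794·9.81) = 0.0616 m.

h_f ≈ 0.0616 m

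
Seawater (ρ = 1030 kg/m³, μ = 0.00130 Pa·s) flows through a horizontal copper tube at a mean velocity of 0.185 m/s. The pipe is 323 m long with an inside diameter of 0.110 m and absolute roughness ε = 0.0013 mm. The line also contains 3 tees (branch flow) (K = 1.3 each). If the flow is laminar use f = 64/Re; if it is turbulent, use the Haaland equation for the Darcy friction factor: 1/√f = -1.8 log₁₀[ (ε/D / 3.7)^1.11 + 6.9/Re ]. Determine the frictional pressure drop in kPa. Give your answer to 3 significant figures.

ΔP ≈ 1.48 kPa

Reynolds number Re = ρVD/μ = 1030 · 0.185 · 0.11 / 0.0013 = 1.612e+04.
Re > 4000 → turbulent. Relative roughness ε/D = 1.3e-06/0.11 = 1.18e-05. Haaland: 1/√f = -1.8 log₁₀[(1.18e-05/3.7)^1.11 + 6.9/1.612e+04] = -1.8 log₁₀[7.94e-07 + 0.000428] = 6.062, so f = 0.02721.
Total minor-loss coefficient ΣK = 3·1.3 = 3.9.
ΔP = [f·L/D + ΣK]·(ρV²/2) = [0.02721·323/0.11 + 3.9]·(1030·0.185²/2) = [79.9 + 3.9]·17.63 = 1477 Pa.
ΔP = 1477 Pa = 1.48 kPa.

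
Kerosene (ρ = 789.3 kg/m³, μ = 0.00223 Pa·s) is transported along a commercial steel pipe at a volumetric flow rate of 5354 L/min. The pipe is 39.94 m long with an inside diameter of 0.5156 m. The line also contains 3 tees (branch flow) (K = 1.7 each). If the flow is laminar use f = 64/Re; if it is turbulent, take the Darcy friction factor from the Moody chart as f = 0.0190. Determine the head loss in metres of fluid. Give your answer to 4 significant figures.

h_f ≈ 0.06118 m

Q = 5354 L/min = 5354/60000 = 0.08923 m³/s.
Cross-sectional area A = πD²/4 = π(0.5156)²/4 = 0.2088 m²; mean velocity V = Q/A = 0.08923/0.2088 = 0.4274 m/s.
Reynolds number Re = ρVD/μ = 789.3 · 0.4274 · 0.5156 / 0.00223 = 7.799e+04.
Re > 4000 → turbulent; use the Moody-chart value f = 0.0190.
Total minor-loss coefficient ΣK = 3·1.7 = 5.1.
ΔP = [f·L/D + ΣK]·(ρV²/2) = [0.019·39.94/0.5156 + 5.1]·(789.3·0.4274²/2) = [1.472 + 5.1]·72.08 = 473.7 Pa.
Head loss h_f = ΔP/(ρg) = 473.7/(789.3·9.81) = 0.06118 m.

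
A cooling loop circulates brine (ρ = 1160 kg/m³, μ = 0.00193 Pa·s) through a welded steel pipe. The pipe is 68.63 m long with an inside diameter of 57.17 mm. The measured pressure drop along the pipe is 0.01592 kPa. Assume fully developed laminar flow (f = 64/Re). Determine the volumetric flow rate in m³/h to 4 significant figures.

Q ≈ 0.1134 m³/h

For laminar flow, f = 64/Re with Re = ρVD/μ, so Darcy-Weisbach reduces to ΔP = 32μLV/D². Solving for V: V = ΔP·D²/(32μL) = 15.92·(0.05717)²/(32·0.00193·68.63) = 0.01228 m/s.
Check: Re = ρVD/μ = 1160·0.01228·0.05717/0.00193 = 421.8 < 2300, so the laminar assumption holds.
Q = V·A = 0.01228·(π/4·0.05717²) = 3.151e-05 m³/s = 0.1134 m³/h.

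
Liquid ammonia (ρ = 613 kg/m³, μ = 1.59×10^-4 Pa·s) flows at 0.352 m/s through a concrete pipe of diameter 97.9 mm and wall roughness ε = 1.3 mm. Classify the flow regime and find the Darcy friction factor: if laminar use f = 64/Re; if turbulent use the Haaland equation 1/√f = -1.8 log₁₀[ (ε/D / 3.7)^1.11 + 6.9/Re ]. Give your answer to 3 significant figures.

Re = ρVD/μ = 613·0.352·0.0979/0.000159 = 1.329e+05.
Re > 4000 → turbulent. ε/D = 0.0013/0.0979 = 0.0133; Haaland: 1/√f = -1.8 log₁₀[0.00193 + 5.19e-05] = 4.864, so f = 0.04226.

f ≈ 0.0423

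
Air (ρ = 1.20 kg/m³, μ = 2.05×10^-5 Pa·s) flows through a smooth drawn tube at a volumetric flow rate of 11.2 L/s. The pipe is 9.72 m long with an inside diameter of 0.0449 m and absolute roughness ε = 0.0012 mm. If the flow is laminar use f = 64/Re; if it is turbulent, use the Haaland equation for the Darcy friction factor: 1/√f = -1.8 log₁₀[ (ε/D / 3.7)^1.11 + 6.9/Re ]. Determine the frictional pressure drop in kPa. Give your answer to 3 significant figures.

ΔP ≈ 0.171 kPa

Q = 11.2 L/s = 11.2/1000 = 0.0112 m³/s.
Cross-sectional area A = πD²/4 = π(0.0449)²/4 = 0.001583 m²; mean velocity V = Q/A = 0.0112/0.001583 = 7.074 m/s.
Reynolds number Re = ρVD/μ = 1.2 · 7.074 · 0.0449 / 2.05e-05 = 1.859e+04.
Re > 4000 → turbulent. Relative roughness ε/D = 1.2e-06/0.0449 = 2.67e-05. Haaland: 1/√f = -1.8 log₁₀[(2.67e-05/3.7)^1.11 + 6.9/1.859e+04] = -1.8 log₁₀[1.96e-06 + 0.000371] = 6.171, so f = 0.02626.
Darcy-Weisbach: ΔP = f(L/D)(ρV²/2) = 0.02626·(9.72/0.0449)·(1.2·7.074²/2) = 0.02626·216.5·30.02 = 170.7 Pa.
ΔP = 170.7 Pa = 0.171 kPa.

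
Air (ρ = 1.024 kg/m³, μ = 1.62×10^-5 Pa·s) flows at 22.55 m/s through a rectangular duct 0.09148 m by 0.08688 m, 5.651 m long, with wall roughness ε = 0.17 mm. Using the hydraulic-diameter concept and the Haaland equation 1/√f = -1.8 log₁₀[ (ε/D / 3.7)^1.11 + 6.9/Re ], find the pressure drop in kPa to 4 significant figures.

ΔP ≈ 0.4031 kPa

Hydraulic diameter D_h = 4A/P = 4·(0.09148·0.08688)/(2·(0.09148+0.08688)) = 0.03179/0.3567 = 0.08912 m.
Re = ρVD_h/μ = 1.024·22.55·0.08912/1.62e-05 = 1.27e+05.
ε/D_h = 0.00017/0.08912 = 0.00191; Haaland gives 1/√f = -1.8 log₁₀[0.000224+5.43e-05] = 6.399, so f = 0.02442.
ΔP = f(L/D_h)(ρV²/2) = 0.02442·5.651/0.08912·260.4 = 403.1 Pa.
ΔP = 0.4031 kPa.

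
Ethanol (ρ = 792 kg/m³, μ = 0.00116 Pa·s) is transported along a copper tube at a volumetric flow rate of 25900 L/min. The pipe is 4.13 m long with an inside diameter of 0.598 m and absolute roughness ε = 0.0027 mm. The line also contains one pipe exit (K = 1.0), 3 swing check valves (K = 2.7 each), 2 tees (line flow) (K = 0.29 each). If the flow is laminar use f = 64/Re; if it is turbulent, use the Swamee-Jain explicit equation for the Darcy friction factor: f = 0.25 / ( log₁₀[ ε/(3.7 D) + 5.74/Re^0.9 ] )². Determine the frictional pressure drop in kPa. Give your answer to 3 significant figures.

ΔP ≈ 9.14 kPa

Q = 25900 L/min = 25900/60000 = 0.4317 m³/s.
Cross-sectional area A = πD²/4 = π(0.598)²/4 = 0.2809 m²; mean velocity V = Q/A = 0.4317/0.2809 = 1.537 m/s.
Reynolds number Re = ρVD/μ = 792 · 1.537 · 0.598 / 0.00116 = 6.275e+05.
Re > 4000 → turbulent. Relative roughness ε/D = 2.7e-06/0.598 = 4.52e-06. Swamee-Jain: f = 0.25/(log₁₀[4.52e-06/3.7 + 5.74/6.275e+05^0.9])² = 0.25/(log₁₀[1.22e-06 + 3.48e-05])² = 0.25/(-4.444)² = 0.01266.
Total minor-loss coefficient ΣK = 1·1 + 3·2.7 + 2·0.29 = 9.68.
ΔP = [f·L/D + ΣK]·(ρV²/2) = [0.01266·4.13/0.598 + 9.68]·(792·1.537²/2) = [0.08743 + 9.68]·935.4 = 9137 Pa.
ΔP = 9137 Pa = 9.14 kPa.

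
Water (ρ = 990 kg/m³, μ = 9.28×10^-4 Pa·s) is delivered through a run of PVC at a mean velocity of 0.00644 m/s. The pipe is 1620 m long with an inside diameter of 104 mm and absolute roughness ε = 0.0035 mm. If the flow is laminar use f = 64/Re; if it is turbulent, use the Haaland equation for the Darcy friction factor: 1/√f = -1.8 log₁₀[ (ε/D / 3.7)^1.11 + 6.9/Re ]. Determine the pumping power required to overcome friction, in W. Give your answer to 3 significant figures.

P ≈ 0.00157 W

Reynolds number Re = ρVD/μ = 990 · 0.00644 · 0.104 / 0.000928 = 714.5.
Re < 2300 → laminar flow, so f = 64/Re = 64/714.5 = 0.08957 (the turbulent correlation is not needed).
Darcy-Weisbach: ΔP = f(L/D)(ρV²/2) = 0.08957·(1620/0.104)·(990·0.00644²/2) = 0.08957·1.558e+04·0.02053 = 28.64 Pa.
Q = V·A = 0.00644·0.008495 = 5.471e-05 m³/s.
Pumping power P = QΔP = 5.471e-05·28.64 = 0.001567 W = 0.00157 W.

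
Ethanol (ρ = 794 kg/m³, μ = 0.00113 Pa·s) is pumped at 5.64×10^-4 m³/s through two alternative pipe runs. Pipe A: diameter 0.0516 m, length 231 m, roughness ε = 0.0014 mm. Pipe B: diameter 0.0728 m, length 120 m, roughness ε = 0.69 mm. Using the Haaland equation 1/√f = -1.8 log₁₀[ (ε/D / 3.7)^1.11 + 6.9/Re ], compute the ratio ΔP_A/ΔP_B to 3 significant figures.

ΔP_A/ΔP_B ≈ 7.52

Pipe A: V = Q/A = 0.000564/0.002091 = 0.2697 m/s; Re = 9779; ε/D = 2.71e-05; Haaland → f = 0.0311; ΔP_A = f(L/D)(ρV²/2) = 4021 Pa.
Pipe B: V = Q/A = 0.000564/0.004162 = 0.1355 m/s; Re = 6931; ε/D = 0.00948; Haaland → f = 0.0445; ΔP_B = f(L/D)(ρV²/2) = 534.6 Pa.
ΔP_A/ΔP_B = 4021/534.6 = 7.52.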